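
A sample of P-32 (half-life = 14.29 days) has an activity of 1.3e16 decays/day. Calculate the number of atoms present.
N = A/λ = 2.68e17 atoms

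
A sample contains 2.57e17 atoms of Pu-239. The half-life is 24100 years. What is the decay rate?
A = λN = 7.392e12 decays/year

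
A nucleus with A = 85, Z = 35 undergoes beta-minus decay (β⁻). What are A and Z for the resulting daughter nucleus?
Daughter: A = 85, Z = 36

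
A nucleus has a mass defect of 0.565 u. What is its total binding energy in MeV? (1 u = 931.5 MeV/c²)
B.E. = Δm × 931.5 = 526.3 MeV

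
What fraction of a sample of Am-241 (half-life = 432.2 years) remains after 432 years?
N/N₀ = (1/2)^(t/t½) = 0.5002 = 50%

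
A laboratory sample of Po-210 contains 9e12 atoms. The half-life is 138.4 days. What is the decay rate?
A = λN = 4.507e10 decays/day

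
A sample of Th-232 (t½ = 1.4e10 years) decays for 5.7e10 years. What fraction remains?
N/N₀ = (1/2)^(t/t½) = 0.05948 = 5.95%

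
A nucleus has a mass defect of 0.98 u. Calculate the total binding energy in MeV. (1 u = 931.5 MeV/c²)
B.E. = Δm × 931.5 = 912.9 MeV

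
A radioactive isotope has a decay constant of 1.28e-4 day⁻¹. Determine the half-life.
t½ = ln(2)/λ = 5415 days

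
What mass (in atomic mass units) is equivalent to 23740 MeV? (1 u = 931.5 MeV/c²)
m = E/c² = 25.49 u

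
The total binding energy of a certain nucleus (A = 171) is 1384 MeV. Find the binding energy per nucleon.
B.E./A = 1384/171 = 8.094 MeV/nucleon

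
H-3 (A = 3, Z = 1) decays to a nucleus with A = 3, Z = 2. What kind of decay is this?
ΔA = 0, ΔZ = +1 ⇒ beta-minus decay (β⁻)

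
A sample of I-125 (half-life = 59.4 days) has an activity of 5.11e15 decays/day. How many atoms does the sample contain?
N = A/λ = 4.379e17 atoms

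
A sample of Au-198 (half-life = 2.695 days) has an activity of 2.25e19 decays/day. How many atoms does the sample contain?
N = A/λ = 8.748e19 atoms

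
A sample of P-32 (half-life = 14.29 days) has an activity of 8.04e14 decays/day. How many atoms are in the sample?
N = A/λ = 1.658e16 atoms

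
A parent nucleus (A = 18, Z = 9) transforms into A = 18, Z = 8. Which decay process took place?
ΔA = 0, ΔZ = -1 ⇒ beta-plus decay (β⁺) or electron capture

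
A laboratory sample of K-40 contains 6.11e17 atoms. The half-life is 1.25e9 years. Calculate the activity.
A = λN = 3.388e8 decays/year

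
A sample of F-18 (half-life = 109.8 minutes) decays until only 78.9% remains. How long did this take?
t = t½ × log₂(N₀/N) = 37.54 minutes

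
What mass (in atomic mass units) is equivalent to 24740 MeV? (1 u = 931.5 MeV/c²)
m = E/c² = 26.56 u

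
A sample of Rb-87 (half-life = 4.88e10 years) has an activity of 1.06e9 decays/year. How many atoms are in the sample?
N = A/λ = 7.463e19 atoms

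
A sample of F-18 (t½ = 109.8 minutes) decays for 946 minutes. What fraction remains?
N/N₀ = (1/2)^(t/t½) = 0.002549 = 0.255%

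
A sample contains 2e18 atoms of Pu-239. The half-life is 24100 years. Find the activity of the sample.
A = λN = 5.752e13 decays/year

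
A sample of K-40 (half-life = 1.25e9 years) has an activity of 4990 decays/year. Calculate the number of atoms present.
N = A/λ = 8.999e12 atoms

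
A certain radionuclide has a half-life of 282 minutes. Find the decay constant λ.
λ = ln(2)/t½ = 0.002458 minute⁻¹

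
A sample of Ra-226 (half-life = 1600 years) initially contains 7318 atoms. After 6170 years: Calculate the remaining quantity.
N = N₀(1/2)^(t/t½) = 505.3 atoms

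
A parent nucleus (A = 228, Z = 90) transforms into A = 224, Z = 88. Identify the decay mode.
ΔA = -4, ΔZ = -2 ⇒ alpha decay (α)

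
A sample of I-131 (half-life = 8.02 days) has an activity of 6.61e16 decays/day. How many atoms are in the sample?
N = A/λ = 7.648e17 atoms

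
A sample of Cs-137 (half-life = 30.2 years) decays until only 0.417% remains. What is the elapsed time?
t = t½ × log₂(N₀/N) = 238.8 years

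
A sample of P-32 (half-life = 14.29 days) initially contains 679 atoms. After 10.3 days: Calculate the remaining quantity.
N = N₀(1/2)^(t/t½) = 412 atoms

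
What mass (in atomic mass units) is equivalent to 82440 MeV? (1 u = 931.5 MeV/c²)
m = E/c² = 88.5 u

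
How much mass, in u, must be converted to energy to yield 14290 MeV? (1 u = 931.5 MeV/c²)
m = E/c² = 15.34 u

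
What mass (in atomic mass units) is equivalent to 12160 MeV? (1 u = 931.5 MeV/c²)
m = E/c² = 13.05 u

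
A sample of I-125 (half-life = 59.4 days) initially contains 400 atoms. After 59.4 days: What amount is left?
N = N₀(1/2)^(t/t½) = 200 atoms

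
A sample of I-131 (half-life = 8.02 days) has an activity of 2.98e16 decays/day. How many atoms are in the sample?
N = A/λ = 3.448e17 atoms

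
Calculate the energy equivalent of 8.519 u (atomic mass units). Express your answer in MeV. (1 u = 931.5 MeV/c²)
E = mc² = 7935 MeV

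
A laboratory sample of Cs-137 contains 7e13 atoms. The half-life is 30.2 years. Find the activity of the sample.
A = λN = 1.607e12 decays/year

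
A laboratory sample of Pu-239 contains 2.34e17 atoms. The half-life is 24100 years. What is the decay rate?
A = λN = 6.73e12 decays/year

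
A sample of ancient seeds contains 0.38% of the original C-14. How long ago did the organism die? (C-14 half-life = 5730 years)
Age = t½ × log₂(1/ratio) = 46070 years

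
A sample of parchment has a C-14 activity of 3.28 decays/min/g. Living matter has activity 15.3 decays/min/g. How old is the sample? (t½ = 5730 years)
Age = t½ × log₂(A₀/A) = 12730 years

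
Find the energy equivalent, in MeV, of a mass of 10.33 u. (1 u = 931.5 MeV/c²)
E = mc² = 9622 MeV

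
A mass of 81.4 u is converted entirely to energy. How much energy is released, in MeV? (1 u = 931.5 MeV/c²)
E = mc² = 75820 MeV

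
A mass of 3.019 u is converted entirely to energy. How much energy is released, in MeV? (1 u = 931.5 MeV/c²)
E = mc² = 2812 MeV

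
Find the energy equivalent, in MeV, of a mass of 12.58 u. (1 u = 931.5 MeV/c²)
E = mc² = 11720 MeV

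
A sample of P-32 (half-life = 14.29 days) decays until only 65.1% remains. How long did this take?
t = t½ × log₂(N₀/N) = 8.849 days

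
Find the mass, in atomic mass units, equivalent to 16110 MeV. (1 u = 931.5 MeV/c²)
m = E/c² = 17.29 u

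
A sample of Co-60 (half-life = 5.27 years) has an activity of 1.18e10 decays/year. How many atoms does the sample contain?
N = A/λ = 8.972e10 atoms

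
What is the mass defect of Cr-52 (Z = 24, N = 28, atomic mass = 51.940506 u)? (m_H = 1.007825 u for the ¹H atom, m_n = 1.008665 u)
Δm = Z·m_H + N·m_n − M = 0.4899 u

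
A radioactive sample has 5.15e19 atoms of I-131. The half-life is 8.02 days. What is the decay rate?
A = λN = 4.451e18 decays/day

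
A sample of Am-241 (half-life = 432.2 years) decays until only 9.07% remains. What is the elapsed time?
t = t½ × log₂(N₀/N) = 1497 years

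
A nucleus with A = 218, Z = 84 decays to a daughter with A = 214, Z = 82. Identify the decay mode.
ΔA = -4, ΔZ = -2 ⇒ alpha decay (α)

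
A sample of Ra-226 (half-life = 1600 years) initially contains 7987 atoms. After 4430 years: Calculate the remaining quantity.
N = N₀(1/2)^(t/t½) = 1172 atoms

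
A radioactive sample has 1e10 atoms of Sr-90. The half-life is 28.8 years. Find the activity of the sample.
A = λN = 2.407e8 decays/year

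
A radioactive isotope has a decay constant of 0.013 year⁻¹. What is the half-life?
t½ = ln(2)/λ = 53.32 years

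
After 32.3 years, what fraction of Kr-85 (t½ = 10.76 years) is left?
N/N₀ = (1/2)^(t/t½) = 0.1248 = 12.5%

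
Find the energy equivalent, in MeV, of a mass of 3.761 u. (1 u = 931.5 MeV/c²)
E = mc² = 3503 MeV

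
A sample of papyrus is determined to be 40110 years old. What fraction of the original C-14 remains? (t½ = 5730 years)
N/N₀ = (1/2)^(t/t½) = 0.007812 = 0.781%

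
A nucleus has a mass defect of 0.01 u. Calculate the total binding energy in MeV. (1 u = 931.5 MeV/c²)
B.E. = Δm × 931.5 = 9.315 MeV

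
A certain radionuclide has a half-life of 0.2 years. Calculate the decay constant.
λ = ln(2)/t½ = 3.466 year⁻¹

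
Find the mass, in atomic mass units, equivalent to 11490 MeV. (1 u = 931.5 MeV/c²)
m = E/c² = 12.33 u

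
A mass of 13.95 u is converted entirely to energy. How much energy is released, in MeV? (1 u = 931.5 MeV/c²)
E = mc² = 12990 MeV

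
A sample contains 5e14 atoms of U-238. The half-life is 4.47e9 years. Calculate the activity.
A = λN = 77530 decays/year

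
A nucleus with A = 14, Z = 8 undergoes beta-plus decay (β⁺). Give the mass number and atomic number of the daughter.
Daughter: A = 14, Z = 7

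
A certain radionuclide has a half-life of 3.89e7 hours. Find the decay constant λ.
λ = ln(2)/t½ = 1.782e-8 hour⁻¹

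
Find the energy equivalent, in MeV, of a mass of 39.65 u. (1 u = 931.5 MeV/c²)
E = mc² = 36930 MeV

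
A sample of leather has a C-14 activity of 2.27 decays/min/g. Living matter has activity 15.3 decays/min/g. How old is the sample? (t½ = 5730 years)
Age = t½ × log₂(A₀/A) = 15770 years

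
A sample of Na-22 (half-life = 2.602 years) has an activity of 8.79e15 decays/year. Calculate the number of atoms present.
N = A/λ = 3.3e16 atoms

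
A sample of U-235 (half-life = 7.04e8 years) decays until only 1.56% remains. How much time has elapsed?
t = t½ × log₂(N₀/N) = 4.226e9 years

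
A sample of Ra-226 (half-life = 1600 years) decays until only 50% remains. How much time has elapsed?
t = t½ × log₂(N₀/N) = 1600 years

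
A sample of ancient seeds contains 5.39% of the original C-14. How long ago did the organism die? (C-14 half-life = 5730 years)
Age = t½ × log₂(1/ratio) = 24140 years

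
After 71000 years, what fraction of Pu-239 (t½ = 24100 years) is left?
N/N₀ = (1/2)^(t/t½) = 0.1298 = 13%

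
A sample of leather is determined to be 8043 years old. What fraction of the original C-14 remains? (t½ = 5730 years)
N/N₀ = (1/2)^(t/t½) = 0.378 = 37.8%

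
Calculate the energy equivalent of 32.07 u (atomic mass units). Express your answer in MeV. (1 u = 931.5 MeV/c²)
E = mc² = 29870 MeV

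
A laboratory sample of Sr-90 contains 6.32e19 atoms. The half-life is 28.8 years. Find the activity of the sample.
A = λN = 1.521e18 decays/year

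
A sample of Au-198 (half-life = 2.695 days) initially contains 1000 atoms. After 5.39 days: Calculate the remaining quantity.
N = N₀(1/2)^(t/t½) = 250 atoms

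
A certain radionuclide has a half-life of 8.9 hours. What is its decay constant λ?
λ = ln(2)/t½ = 0.07788 hour⁻¹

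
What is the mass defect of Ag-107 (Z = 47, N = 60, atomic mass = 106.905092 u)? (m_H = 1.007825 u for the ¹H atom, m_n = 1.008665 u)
Δm = Z·m_H + N·m_n − M = 0.9826 u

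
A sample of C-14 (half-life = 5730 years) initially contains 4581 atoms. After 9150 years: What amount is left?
N = N₀(1/2)^(t/t½) = 1514 atoms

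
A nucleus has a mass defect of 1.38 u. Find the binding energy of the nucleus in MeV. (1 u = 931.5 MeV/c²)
B.E. = Δm × 931.5 = 1285 MeV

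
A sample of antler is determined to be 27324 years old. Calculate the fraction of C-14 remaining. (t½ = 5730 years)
N/N₀ = (1/2)^(t/t½) = 0.03669 = 3.67%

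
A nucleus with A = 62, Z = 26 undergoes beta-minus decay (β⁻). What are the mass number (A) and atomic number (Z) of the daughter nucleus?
Daughter: A = 62, Z = 27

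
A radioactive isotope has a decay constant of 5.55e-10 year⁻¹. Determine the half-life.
t½ = ln(2)/λ = 1.249e9 years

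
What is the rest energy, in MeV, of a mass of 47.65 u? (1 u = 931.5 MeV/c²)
E = mc² = 44390 MeV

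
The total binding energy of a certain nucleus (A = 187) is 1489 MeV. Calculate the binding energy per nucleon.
B.E./A = 1489/187 = 7.963 MeV/nucleon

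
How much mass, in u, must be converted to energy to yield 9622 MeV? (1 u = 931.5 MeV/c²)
m = E/c² = 10.33 u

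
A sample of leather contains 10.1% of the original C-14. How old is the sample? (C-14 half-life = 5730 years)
Age = t½ × log₂(1/ratio) = 18950 years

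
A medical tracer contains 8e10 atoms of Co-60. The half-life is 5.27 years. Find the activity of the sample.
A = λN = 1.052e10 decays/year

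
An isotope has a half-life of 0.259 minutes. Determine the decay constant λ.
λ = ln(2)/t½ = 2.676 minute⁻¹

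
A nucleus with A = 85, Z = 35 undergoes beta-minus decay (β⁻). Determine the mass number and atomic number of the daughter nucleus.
Daughter: A = 85, Z = 36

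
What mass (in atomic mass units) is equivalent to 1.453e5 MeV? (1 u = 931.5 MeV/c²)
m = E/c² = 156 u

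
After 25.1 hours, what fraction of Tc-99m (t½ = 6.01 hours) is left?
N/N₀ = (1/2)^(t/t½) = 0.05531 = 5.53%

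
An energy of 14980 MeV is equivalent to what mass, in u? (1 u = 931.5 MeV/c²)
m = E/c² = 16.08 u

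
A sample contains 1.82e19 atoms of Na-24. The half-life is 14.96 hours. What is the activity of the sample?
A = λN = 8.433e17 decays/hour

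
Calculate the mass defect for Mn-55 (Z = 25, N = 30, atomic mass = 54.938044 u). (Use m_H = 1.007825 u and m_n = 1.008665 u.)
Δm = Z·m_H + N·m_n − M = 0.5175 u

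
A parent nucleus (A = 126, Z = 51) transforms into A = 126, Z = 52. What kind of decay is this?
ΔA = 0, ΔZ = +1 ⇒ beta-minus decay (β⁻)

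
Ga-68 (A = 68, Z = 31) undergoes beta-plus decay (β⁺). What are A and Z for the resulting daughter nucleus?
Daughter: A = 68, Z = 30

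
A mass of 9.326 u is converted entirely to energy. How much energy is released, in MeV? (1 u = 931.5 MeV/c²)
E = mc² = 8687 MeV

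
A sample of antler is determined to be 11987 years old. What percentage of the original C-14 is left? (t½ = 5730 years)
N/N₀ = (1/2)^(t/t½) = 0.2346 = 23.5%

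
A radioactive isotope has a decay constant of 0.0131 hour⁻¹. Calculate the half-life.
t½ = ln(2)/λ = 52.91 hours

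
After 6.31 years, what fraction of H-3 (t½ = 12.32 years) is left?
N/N₀ = (1/2)^(t/t½) = 0.7012 = 70.1%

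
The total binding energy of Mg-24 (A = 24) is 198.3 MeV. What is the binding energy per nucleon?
B.E./A = 198.3/24 = 8.263 MeV/nucleon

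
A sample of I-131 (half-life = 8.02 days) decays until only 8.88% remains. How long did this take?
t = t½ × log₂(N₀/N) = 28.02 days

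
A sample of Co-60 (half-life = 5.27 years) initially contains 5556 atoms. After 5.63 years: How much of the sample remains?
N = N₀(1/2)^(t/t½) = 2650 atoms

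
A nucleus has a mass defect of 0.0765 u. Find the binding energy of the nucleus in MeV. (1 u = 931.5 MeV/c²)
B.E. = Δm × 931.5 = 71.26 MeV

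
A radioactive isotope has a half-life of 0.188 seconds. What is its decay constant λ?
λ = ln(2)/t½ = 3.687 second⁻¹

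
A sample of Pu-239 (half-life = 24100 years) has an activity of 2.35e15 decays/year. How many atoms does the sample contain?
N = A/λ = 8.171e19 atoms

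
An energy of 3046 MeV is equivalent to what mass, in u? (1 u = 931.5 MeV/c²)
m = E/c² = 3.27 u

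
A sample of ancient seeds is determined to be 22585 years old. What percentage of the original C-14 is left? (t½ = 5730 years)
N/N₀ = (1/2)^(t/t½) = 0.06508 = 6.51%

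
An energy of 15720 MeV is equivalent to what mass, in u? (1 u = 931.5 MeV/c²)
m = E/c² = 16.88 u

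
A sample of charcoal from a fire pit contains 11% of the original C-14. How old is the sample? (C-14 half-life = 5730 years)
Age = t½ × log₂(1/ratio) = 18250 years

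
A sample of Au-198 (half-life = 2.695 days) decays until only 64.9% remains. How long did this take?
t = t½ × log₂(N₀/N) = 1.681 days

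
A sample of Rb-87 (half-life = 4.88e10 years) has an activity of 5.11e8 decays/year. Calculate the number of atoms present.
N = A/λ = 3.598e19 atoms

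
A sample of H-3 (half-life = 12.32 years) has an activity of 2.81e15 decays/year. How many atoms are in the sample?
N = A/λ = 4.994e16 atoms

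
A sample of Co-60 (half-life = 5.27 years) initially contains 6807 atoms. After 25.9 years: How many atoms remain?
N = N₀(1/2)^(t/t½) = 225.7 atoms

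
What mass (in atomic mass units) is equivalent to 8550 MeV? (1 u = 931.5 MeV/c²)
m = E/c² = 9.179 u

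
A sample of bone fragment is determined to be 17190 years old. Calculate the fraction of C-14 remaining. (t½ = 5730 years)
N/N₀ = (1/2)^(t/t½) = 0.125 = 12.5%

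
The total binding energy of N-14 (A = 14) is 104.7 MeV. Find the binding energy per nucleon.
B.E./A = 104.7/14 = 7.479 MeV/nucleon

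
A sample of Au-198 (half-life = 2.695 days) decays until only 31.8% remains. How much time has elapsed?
t = t½ × log₂(N₀/N) = 4.455 days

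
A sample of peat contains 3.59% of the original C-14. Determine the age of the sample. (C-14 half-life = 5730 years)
Age = t½ × log₂(1/ratio) = 27500 years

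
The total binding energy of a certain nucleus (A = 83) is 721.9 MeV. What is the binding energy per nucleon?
B.E./A = 721.9/83 = 8.698 MeV/nucleon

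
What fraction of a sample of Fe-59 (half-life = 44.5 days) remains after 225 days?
N/N₀ = (1/2)^(t/t½) = 0.03006 = 3.01%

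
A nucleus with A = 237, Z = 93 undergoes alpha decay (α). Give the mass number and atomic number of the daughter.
Daughter: A = 233, Z = 91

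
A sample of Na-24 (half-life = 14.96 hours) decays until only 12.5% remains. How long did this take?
t = t½ × log₂(N₀/N) = 44.88 hours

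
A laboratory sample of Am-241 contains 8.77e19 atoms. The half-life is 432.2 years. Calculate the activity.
A = λN = 1.407e17 decays/year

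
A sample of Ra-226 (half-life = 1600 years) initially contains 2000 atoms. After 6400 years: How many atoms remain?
N = N₀(1/2)^(t/t½) = 125 atoms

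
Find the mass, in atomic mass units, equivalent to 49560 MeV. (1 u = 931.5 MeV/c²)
m = E/c² = 53.2 u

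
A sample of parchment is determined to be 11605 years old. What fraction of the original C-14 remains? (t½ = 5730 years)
N/N₀ = (1/2)^(t/t½) = 0.2457 = 24.6%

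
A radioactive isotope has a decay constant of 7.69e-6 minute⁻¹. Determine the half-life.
t½ = ln(2)/λ = 90140 minutes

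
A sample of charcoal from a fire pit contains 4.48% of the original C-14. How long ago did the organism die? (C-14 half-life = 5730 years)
Age = t½ × log₂(1/ratio) = 25670 years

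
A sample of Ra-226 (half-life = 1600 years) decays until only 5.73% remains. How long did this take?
t = t½ × log₂(N₀/N) = 6601 years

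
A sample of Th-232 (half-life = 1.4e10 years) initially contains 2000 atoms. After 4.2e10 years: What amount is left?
N = N₀(1/2)^(t/t½) = 250 atoms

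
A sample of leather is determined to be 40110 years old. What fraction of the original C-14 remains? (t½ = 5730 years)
N/N₀ = (1/2)^(t/t½) = 0.007812 = 0.781%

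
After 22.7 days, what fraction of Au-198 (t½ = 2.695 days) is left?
N/N₀ = (1/2)^(t/t½) = 0.002914 = 0.291%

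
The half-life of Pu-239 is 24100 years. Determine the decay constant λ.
λ = ln(2)/t½ = 2.876e-5 year⁻¹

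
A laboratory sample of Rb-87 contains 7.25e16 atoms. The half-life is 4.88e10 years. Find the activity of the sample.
A = λN = 1.03e6 decays/year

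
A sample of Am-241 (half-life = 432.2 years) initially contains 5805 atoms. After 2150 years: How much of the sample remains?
N = N₀(1/2)^(t/t½) = 184.6 atoms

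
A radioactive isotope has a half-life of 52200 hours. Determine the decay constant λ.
λ = ln(2)/t½ = 1.328e-5 hour⁻¹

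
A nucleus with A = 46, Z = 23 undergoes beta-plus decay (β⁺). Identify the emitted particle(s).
β⁺: positron (e⁺) + neutrino (νₑ)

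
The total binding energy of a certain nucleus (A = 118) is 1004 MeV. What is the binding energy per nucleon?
B.E./A = 1004/118 = 8.508 MeV/nucleon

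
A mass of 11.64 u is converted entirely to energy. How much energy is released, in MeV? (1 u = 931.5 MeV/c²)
E = mc² = 10840 MeV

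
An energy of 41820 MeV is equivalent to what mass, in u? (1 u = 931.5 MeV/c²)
m = E/c² = 44.9 u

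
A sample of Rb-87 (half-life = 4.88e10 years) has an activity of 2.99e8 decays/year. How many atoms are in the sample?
N = A/λ = 2.105e19 atoms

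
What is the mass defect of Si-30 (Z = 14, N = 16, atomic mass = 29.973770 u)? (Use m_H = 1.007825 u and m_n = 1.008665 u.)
Δm = Z·m_H + N·m_n − M = 0.2744 u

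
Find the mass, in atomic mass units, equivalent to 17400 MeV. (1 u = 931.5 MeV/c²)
m = E/c² = 18.68 u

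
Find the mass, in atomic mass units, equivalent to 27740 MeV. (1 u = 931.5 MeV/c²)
m = E/c² = 29.78 u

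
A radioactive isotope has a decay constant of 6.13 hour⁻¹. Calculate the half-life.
t½ = ln(2)/λ = 0.1131 hours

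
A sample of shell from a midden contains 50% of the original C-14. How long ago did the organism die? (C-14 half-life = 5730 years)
Age = t½ × log₂(1/ratio) = 5730 years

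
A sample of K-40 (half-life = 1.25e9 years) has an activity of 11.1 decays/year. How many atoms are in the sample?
N = A/λ = 2.002e10 atoms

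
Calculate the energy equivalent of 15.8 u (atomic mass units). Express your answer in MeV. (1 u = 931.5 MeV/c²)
E = mc² = 14720 MeV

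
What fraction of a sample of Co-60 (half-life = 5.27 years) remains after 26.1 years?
N/N₀ = (1/2)^(t/t½) = 0.03229 = 3.23%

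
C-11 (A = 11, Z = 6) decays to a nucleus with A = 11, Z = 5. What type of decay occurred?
ΔA = 0, ΔZ = -1 ⇒ beta-plus decay (β⁺) or electron capture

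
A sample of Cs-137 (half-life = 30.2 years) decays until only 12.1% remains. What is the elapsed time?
t = t½ × log₂(N₀/N) = 92.02 years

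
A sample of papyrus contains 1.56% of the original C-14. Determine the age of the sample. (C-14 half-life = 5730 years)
Age = t½ × log₂(1/ratio) = 34390 years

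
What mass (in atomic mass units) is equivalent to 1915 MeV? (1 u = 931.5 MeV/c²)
m = E/c² = 2.056 u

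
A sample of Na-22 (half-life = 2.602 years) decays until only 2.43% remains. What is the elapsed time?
t = t½ × log₂(N₀/N) = 13.95 years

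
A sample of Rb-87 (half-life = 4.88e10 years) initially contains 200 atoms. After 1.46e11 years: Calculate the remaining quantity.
N = N₀(1/2)^(t/t½) = 25.14 atoms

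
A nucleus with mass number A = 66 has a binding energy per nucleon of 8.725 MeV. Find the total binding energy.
B.E. = 8.725 × 66 = 575.9 MeV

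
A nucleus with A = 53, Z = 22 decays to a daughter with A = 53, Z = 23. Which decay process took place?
ΔA = 0, ΔZ = +1 ⇒ beta-minus decay (β⁻)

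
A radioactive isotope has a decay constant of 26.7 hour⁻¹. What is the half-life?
t½ = ln(2)/λ = 0.02596 hours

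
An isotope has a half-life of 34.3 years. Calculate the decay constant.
λ = ln(2)/t½ = 0.02021 year⁻¹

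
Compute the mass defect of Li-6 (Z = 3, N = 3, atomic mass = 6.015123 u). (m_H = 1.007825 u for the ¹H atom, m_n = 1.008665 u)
Δm = Z·m_H + N·m_n − M = 0.03435 u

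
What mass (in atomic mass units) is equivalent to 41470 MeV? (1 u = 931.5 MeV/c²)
m = E/c² = 44.52 u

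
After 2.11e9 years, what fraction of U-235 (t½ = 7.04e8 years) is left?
N/N₀ = (1/2)^(t/t½) = 0.1252 = 12.5%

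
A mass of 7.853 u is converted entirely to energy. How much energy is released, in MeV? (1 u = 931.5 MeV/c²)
E = mc² = 7315 MeV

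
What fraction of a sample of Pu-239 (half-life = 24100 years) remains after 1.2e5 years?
N/N₀ = (1/2)^(t/t½) = 0.0317 = 3.17%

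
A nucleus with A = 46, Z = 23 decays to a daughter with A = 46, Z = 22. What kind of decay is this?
ΔA = 0, ΔZ = -1 ⇒ beta-plus decay (β⁺) or electron capture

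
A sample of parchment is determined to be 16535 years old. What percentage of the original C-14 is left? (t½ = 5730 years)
N/N₀ = (1/2)^(t/t½) = 0.1353 = 13.5%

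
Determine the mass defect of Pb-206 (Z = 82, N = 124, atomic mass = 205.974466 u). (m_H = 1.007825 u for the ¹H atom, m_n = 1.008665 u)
Δm = Z·m_H + N·m_n − M = 1.742 u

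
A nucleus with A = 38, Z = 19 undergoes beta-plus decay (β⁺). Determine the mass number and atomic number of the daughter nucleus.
Daughter: A = 38, Z = 18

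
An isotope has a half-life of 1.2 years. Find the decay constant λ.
λ = ln(2)/t½ = 0.5776 year⁻¹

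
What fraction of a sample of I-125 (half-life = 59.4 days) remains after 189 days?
N/N₀ = (1/2)^(t/t½) = 0.1102 = 11%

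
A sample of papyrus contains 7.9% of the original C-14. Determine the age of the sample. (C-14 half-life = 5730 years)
Age = t½ × log₂(1/ratio) = 20980 years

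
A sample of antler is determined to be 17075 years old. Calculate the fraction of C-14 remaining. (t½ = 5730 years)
N/N₀ = (1/2)^(t/t½) = 0.1268 = 12.7%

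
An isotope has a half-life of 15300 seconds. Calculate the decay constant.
λ = ln(2)/t½ = 4.53e-5 second⁻¹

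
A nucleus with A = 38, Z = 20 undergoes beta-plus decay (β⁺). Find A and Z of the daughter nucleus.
Daughter: A = 38, Z = 19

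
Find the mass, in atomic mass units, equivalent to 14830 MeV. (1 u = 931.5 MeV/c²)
m = E/c² = 15.92 u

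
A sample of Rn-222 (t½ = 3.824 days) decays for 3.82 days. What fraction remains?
N/N₀ = (1/2)^(t/t½) = 0.5004 = 50%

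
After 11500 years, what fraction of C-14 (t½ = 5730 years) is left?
N/N₀ = (1/2)^(t/t½) = 0.2488 = 24.9%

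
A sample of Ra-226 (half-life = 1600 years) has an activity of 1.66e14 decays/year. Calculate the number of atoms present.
N = A/λ = 3.832e17 atoms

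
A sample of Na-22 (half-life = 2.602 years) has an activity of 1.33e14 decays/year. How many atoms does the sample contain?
N = A/λ = 4.993e14 atoms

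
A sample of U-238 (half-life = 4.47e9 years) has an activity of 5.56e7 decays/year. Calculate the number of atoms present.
N = A/λ = 3.586e17 atoms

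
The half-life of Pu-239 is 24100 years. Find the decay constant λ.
λ = ln(2)/t½ = 2.876e-5 year⁻¹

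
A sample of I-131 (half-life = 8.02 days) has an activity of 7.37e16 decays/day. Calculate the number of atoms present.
N = A/λ = 8.527e17 atoms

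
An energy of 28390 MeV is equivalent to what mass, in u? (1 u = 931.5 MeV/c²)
m = E/c² = 30.48 u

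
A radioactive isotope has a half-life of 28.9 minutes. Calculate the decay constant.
λ = ln(2)/t½ = 0.02398 minute⁻¹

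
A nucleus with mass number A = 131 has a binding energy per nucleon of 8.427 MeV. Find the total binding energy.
B.E. = 8.427 × 131 = 1104 MeV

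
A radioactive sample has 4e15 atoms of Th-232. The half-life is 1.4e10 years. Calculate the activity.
A = λN = 1.98e5 decays/year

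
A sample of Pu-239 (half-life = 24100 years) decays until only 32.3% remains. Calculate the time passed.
t = t½ × log₂(N₀/N) = 39290 years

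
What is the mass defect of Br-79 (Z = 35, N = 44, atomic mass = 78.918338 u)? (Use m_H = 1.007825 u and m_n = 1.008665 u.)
Δm = Z·m_H + N·m_n − M = 0.7368 u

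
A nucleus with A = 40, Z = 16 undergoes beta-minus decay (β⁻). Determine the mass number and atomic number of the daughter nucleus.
Daughter: A = 40, Z = 17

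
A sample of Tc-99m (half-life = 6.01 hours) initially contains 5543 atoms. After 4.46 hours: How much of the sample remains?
N = N₀(1/2)^(t/t½) = 3314 atoms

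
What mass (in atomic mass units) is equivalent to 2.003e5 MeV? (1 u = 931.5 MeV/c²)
m = E/c² = 215 u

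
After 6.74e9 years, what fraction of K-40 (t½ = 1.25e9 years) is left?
N/N₀ = (1/2)^(t/t½) = 0.02381 = 2.38%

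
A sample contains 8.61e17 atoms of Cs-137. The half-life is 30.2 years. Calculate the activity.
A = λN = 1.976e16 decays/year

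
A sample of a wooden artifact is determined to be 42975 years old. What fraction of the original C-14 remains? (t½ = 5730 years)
N/N₀ = (1/2)^(t/t½) = 0.005524 = 0.552%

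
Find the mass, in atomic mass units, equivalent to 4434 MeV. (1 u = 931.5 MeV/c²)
m = E/c² = 4.76 u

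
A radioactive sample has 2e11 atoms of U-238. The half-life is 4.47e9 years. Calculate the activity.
A = λN = 31.01 decays/year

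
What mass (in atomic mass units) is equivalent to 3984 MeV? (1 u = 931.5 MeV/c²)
m = E/c² = 4.277 u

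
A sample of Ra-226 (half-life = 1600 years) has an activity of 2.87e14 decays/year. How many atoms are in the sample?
N = A/λ = 6.625e17 atoms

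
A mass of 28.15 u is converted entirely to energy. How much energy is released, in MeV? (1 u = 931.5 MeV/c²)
E = mc² = 26220 MeV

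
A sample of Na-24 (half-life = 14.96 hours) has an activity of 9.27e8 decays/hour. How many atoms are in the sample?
N = A/λ = 2.001e10 atoms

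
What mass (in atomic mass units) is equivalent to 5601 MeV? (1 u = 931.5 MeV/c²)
m = E/c² = 6.013 u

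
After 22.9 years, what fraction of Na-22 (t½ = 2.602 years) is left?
N/N₀ = (1/2)^(t/t½) = 0.002242 = 0.224%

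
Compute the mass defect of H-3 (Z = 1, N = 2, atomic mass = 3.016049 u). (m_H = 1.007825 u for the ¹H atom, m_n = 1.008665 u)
Δm = Z·m_H + N·m_n − M = 0.009106 u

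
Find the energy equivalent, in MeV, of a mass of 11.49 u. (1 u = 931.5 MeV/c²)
E = mc² = 10700 MeV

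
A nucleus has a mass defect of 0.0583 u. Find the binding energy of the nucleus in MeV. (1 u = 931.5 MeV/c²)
B.E. = Δm × 931.5 = 54.31 MeV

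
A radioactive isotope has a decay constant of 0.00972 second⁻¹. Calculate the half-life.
t½ = ln(2)/λ = 71.31 seconds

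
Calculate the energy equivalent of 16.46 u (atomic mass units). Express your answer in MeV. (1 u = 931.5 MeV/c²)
E = mc² = 15330 MeV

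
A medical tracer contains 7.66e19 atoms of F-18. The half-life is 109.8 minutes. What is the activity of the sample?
A = λN = 4.836e17 decays/minute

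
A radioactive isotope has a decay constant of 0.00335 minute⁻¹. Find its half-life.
t½ = ln(2)/λ = 206.9 minutes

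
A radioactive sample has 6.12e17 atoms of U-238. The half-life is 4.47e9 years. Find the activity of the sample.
A = λN = 9.49e7 decays/year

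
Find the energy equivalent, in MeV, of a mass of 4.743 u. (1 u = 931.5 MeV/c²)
E = mc² = 4418 MeV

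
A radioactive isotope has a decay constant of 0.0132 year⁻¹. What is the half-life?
t½ = ln(2)/λ = 52.51 years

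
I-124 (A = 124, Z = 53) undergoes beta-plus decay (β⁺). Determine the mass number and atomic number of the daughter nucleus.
Daughter: A = 124, Z = 52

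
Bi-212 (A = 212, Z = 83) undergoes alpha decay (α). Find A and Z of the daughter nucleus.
Daughter: A = 208, Z = 81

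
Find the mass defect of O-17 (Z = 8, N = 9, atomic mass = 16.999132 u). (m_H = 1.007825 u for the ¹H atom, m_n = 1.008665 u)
Δm = Z·m_H + N·m_n − M = 0.1415 u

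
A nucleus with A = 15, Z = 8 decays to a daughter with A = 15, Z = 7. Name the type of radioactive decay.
ΔA = 0, ΔZ = -1 ⇒ beta-plus decay (β⁺) or electron capture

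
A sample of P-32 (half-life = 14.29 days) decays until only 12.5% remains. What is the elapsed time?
t = t½ × log₂(N₀/N) = 42.87 days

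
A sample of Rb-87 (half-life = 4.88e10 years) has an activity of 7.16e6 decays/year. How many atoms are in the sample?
N = A/λ = 5.041e17 atoms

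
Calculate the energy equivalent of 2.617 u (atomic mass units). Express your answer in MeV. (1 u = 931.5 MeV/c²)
E = mc² = 2438 MeV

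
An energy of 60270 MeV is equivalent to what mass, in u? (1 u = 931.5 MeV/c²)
m = E/c² = 64.7 u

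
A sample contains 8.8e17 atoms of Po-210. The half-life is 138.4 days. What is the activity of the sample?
A = λN = 4.407e15 decays/day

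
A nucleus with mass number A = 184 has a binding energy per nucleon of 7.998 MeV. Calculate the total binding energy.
B.E. = 7.998 × 184 = 1472 MeV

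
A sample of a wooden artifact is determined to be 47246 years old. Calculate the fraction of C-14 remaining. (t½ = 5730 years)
N/N₀ = (1/2)^(t/t½) = 0.003295 = 0.33%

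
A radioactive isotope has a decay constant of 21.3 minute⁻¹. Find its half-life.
t½ = ln(2)/λ = 0.03254 minutes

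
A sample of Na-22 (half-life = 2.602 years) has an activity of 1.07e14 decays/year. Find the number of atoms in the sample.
N = A/λ = 4.017e14 atoms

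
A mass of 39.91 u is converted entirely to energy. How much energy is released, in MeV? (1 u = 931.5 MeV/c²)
E = mc² = 37180 MeV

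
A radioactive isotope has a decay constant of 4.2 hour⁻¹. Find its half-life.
t½ = ln(2)/λ = 0.165 hours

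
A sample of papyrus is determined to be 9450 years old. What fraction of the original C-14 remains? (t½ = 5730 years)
N/N₀ = (1/2)^(t/t½) = 0.3188 = 31.9%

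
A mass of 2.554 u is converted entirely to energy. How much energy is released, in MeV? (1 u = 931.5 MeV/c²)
E = mc² = 2379 MeV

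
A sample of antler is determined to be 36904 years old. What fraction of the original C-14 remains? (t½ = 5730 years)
N/N₀ = (1/2)^(t/t½) = 0.01151 = 1.15%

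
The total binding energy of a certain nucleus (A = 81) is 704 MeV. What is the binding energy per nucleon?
B.E./A = 704/81 = 8.691 MeV/nucleon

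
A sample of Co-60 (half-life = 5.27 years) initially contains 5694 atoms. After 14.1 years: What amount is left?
N = N₀(1/2)^(t/t½) = 891.3 atoms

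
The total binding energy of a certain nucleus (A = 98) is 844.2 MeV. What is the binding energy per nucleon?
B.E./A = 844.2/98 = 8.614 MeV/nucleon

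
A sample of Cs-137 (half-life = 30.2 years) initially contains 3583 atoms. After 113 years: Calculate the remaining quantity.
N = N₀(1/2)^(t/t½) = 267.8 atoms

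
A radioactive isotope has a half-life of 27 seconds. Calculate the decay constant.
λ = ln(2)/t½ = 0.02567 second⁻¹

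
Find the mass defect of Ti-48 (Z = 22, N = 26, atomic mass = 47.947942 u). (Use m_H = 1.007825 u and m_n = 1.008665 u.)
Δm = Z·m_H + N·m_n − M = 0.4495 u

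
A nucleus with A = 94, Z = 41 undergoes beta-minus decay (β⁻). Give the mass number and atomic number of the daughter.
Daughter: A = 94, Z = 42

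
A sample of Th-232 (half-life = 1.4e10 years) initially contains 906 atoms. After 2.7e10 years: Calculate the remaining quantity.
N = N₀(1/2)^(t/t½) = 238 atoms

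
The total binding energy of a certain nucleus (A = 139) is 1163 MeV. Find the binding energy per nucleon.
B.E./A = 1163/139 = 8.367 MeV/nucleon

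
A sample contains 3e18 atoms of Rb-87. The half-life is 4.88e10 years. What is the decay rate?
A = λN = 4.261e7 decays/year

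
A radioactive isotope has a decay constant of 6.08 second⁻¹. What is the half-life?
t½ = ln(2)/λ = 0.114 seconds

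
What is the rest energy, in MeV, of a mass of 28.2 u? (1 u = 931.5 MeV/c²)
E = mc² = 26270 MeV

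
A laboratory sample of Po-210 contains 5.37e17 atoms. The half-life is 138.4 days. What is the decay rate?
A = λN = 2.689e15 decays/day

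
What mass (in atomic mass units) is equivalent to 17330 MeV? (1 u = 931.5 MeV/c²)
m = E/c² = 18.6 u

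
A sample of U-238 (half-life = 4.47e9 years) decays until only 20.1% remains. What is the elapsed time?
t = t½ × log₂(N₀/N) = 1.035e10 years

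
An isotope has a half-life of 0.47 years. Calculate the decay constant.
λ = ln(2)/t½ = 1.475 year⁻¹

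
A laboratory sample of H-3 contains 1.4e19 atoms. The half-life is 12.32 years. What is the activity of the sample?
A = λN = 7.877e17 decays/year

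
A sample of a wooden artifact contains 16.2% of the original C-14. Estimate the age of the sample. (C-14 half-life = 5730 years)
Age = t½ × log₂(1/ratio) = 15050 years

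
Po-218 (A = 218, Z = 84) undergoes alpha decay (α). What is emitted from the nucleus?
α particle = ⁴₂He (2 protons + 2 neutrons)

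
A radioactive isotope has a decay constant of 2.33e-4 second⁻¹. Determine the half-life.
t½ = ln(2)/λ = 2975 seconds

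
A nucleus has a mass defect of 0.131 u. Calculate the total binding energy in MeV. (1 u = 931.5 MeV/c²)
B.E. = Δm × 931.5 = 122 MeV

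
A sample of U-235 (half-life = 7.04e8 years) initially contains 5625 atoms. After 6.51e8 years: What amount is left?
N = N₀(1/2)^(t/t½) = 2963 atoms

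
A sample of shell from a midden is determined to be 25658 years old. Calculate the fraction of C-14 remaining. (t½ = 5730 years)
N/N₀ = (1/2)^(t/t½) = 0.04488 = 4.49%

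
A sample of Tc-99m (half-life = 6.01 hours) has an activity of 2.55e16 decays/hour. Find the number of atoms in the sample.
N = A/λ = 2.211e17 atoms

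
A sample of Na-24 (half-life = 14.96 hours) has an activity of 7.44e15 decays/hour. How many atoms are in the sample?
N = A/λ = 1.606e17 atoms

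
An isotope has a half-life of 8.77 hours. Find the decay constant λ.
λ = ln(2)/t½ = 0.07904 hour⁻¹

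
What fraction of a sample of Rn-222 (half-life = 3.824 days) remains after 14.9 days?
N/N₀ = (1/2)^(t/t½) = 0.06715 = 6.72%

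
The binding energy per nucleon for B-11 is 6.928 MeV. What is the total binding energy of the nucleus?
B.E. = 6.928 × 11 = 76.21 MeV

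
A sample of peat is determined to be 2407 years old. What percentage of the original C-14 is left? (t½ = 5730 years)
N/N₀ = (1/2)^(t/t½) = 0.7474 = 74.7%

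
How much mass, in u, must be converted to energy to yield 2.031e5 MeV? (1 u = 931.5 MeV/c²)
m = E/c² = 218 u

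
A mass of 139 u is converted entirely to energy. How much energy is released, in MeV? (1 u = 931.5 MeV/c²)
E = mc² = 1.295e5 MeV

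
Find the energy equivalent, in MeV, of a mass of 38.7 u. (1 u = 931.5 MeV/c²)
E = mc² = 36050 MeV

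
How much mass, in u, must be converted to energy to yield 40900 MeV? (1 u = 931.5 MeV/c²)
m = E/c² = 43.91 u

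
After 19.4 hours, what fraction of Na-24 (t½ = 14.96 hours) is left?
N/N₀ = (1/2)^(t/t½) = 0.407 = 40.7%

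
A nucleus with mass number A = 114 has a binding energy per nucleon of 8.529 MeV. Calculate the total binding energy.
B.E. = 8.529 × 114 = 972.3 MeV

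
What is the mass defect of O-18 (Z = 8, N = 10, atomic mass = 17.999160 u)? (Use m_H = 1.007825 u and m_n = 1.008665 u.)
Δm = Z·m_H + N·m_n − M = 0.1501 u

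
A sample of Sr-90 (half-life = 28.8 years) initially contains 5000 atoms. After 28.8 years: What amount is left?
N = N₀(1/2)^(t/t½) = 2500 atoms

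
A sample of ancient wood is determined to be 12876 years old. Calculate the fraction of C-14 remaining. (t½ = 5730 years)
N/N₀ = (1/2)^(t/t½) = 0.2106 = 21.1%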